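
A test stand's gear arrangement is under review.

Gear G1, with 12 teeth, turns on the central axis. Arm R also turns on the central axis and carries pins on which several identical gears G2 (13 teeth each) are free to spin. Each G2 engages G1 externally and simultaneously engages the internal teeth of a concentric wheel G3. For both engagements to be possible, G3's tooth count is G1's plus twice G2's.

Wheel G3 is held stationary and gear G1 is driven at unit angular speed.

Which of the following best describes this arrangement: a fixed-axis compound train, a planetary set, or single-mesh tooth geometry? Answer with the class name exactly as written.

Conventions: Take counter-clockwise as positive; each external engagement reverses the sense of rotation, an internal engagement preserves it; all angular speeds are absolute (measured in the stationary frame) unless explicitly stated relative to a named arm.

planetary set

recognized (axles ride arm R): planetary set, 12/13/38 teeth
classification: planetary set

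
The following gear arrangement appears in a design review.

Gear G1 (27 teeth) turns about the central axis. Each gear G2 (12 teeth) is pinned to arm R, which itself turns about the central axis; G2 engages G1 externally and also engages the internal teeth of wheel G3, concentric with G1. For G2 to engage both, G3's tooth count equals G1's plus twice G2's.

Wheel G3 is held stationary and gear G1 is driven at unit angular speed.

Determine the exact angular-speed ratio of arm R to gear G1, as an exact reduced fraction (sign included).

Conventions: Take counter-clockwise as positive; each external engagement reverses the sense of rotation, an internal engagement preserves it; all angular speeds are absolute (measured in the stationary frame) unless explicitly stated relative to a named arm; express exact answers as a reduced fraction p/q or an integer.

planetary set (27T centre, 12T on arm, 51T internal) — Willis relation
ring teeth: 27 + 2·12 = 51
27(ω_sun−ω_arm) = −51(ω_ring−ω_arm),  ω_ring = 0, ω_sun = 1
27(1−ω_arm) = −51(0−ω_arm)  ⇒  78·ω_arm = 27  ⇒  ω_arm = 9/26
ω_out/ω_in = 9/26

9/26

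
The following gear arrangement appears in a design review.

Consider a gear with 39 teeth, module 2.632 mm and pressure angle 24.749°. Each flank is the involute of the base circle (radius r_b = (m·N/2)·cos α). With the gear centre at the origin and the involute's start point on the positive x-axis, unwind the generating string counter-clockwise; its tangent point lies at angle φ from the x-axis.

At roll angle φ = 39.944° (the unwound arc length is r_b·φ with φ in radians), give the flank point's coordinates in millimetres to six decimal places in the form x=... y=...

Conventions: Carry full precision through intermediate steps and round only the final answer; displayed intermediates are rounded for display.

class = single-mesh tooth geometry [base-circle involute, m = 2.632, 39T]
pitch radius r_p = m·N/2 = 2.632·39/2 = 51.324000
base radius r_b = r_p·cos α = 51.324000·cos 24.749° = 46.609915
roll angle φ = 39.944° = 0.69715432 rad
x = r_b·(cos φ + φ·sin φ) = 56.597129
y = r_b·(sin φ − φ·cos φ) = 5.012881

x=56.597129 y=5.012881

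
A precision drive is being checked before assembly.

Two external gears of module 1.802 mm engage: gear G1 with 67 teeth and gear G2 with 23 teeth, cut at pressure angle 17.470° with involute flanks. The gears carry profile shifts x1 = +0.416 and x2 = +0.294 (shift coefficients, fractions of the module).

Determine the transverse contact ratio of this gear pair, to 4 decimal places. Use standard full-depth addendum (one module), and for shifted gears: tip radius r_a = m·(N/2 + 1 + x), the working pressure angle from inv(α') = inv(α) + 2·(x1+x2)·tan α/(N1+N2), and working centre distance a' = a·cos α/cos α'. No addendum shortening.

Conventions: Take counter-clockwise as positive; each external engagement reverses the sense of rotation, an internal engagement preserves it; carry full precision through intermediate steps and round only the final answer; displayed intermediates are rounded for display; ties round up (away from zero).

1.6949

recognized (one external pair, fixed centres): single-mesh tooth geometry, m = 1.802, N1 = 67, N2 = 23
base radii: r_b1 = 57.582528, r_b2 = 19.767136
tip radii: r_a1 = 62.918632, r_a2 = 23.054788
inv(α') = inv(17.470°) + 2·(+0.416+0.294)·tan α/(67+23) = 0.01477985  ⇒  α' = 19.94598°
a' = a·cos α / cos α' = 81.0900·cos 17.470°/cos 19.94598° = 82.285592
action lengths: √(r_a1²−r_b1²) = 25.357577, √(r_a2²−r_b2²) = 11.865225
base pitch p_b = π·m·cos α = 5.400025
CR = (25.357577 + 11.865225 − 82.285592·sin 19.94598°)/5.400025 = 1.694879
contact ratio ≈ 1.6949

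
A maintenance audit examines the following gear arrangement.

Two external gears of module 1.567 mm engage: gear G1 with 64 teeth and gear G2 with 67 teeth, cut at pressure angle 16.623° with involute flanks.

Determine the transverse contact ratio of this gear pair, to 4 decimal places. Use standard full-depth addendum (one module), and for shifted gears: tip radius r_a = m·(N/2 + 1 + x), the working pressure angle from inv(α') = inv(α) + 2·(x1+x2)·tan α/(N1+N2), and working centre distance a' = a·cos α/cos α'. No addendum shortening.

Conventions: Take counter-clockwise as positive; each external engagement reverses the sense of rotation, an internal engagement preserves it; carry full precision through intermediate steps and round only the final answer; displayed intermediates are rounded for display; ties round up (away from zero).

class = single-mesh tooth geometry [involute pair 64T × 67T, m = 1.567]
base radii: r_b1 = 48.048373, r_b2 = 50.300640
tip radii: r_a1 = 51.711000, r_a2 = 54.061500
no profile shift: α' = α, a' = a
action lengths: √(r_a1²−r_b1²) = 19.114952, √(r_a2²−r_b2²) = 19.811395
base pitch p_b = π·m·cos α = 4.717138
CR = (19.114952 + 19.811395 − 102.638500·sin 16.62300°)/4.717138 = 2.027551
contact ratio ≈ 2.0276

2.0276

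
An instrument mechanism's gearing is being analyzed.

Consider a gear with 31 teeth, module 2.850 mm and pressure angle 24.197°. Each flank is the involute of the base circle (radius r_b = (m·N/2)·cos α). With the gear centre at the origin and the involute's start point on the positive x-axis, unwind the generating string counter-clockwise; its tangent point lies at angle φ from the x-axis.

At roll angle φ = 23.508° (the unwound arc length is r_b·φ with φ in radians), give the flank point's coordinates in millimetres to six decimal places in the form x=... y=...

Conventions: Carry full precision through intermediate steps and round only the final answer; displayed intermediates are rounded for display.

x=43.543976 y=0.912154

recognized (one wheel, involute flank): single-mesh tooth geometry, m = 2.850, N = 31
pitch radius r_p = m·N/2 = 2.850·31/2 = 44.175000
base radius r_b = r_p·cos α = 44.175000·cos 24.197° = 40.293854
roll angle φ = 23.508° = 0.41029200 rad
x = r_b·(cos φ + φ·sin φ) = 43.543976
y = r_b·(sin φ − φ·cos φ) = 0.912154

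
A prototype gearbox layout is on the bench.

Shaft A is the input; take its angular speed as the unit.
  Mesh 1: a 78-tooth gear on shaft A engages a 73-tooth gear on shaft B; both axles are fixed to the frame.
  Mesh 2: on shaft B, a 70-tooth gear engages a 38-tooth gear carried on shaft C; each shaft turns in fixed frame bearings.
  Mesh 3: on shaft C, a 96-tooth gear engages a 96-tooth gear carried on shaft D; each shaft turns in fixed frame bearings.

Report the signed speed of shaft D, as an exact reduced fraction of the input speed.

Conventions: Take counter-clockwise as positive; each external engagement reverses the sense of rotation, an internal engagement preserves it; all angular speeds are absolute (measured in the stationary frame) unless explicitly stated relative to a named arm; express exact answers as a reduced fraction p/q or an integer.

-2730/1387

3-mesh fixed-axis compound train (all bearings frame-fixed)
mesh 1 [78T→73T]: |ω|/ω_in = 1×78/73 = 78/73, sense flips to −
mesh 2 [70T→38T]: |ω|/ω_in = (78/73)×70/38 = 2730/1387, sense flips to +
mesh 3 [96T→96T]: |ω|/ω_in = (2730/1387)×96/96 = 2730/1387, sense flips to −
signed output speed (× input speed) = -2730/1387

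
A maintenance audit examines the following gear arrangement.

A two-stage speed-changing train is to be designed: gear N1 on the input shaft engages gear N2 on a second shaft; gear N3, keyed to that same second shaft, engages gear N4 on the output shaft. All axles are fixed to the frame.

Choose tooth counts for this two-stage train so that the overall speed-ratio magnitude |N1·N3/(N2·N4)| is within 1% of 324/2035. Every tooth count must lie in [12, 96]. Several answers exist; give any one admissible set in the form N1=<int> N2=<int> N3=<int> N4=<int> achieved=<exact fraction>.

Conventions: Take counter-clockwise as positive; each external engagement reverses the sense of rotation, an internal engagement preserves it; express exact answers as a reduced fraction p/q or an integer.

N1=12 N2=37 N3=27 N4=55 achieved=324/2035

topology: fixed-axis compound train — 2 stages, target 324/2035
target = 324/2035 in lowest terms: an exact hit needs N1·N3 = k·324 and N2·N4 = k·2035 for one integer k, every count in [12, 96]; additionally prefer no 1:1 stage (N1 ≠ N2, N3 ≠ N4)
k = 1: N1·N3 = 324 = 12·27, N2·N4 = 2035 = 37·55
achieved = 12·27/(37·55) = 324/2035; |achieved − target| = 0 ≤ 81/50875 ✓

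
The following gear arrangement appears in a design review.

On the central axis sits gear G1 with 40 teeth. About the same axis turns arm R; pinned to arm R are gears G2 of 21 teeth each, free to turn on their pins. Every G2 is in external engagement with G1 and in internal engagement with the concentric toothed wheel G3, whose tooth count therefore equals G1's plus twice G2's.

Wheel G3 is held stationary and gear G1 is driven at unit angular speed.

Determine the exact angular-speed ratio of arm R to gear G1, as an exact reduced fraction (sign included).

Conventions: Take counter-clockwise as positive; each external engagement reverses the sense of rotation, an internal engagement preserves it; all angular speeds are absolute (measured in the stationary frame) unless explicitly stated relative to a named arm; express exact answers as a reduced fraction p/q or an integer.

topology: planetary set — G1 40T / G2 21T / G3 82T, arm = carrier (Willis)
ring teeth: 40 + 2·21 = 82
40(ω_sun−ω_arm) = −82(ω_ring−ω_arm),  ω_ring = 0, ω_sun = 1
40(1−ω_arm) = −82(0−ω_arm)  ⇒  122·ω_arm = 40  ⇒  ω_arm = 20/61
ω_out/ω_in = 20/61

20/61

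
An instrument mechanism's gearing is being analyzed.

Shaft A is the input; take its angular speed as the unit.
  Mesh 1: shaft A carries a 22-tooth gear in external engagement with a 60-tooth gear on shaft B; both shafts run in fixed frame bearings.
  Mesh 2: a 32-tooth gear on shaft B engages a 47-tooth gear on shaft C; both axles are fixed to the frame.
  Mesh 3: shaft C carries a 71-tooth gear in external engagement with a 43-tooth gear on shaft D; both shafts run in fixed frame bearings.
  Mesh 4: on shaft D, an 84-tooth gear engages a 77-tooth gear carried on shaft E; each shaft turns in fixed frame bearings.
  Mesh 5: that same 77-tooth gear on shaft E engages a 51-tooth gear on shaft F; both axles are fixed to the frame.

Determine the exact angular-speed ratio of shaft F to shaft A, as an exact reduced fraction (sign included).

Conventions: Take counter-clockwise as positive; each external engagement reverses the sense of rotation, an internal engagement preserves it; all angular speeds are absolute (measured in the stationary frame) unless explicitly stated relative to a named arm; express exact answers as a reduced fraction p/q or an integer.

-349888/515355

class = fixed-axis compound train [5 meshes; 5 ratios multiply, 5 sense flips]
mesh 1 [22T→60T]: running ratio 11/30, sense −
mesh 2 [32T→47T]: running ratio 176/705, sense +
mesh 3 [71T→43T]: running ratio 12496/30315, sense −
mesh 4 [84T→77T]: running ratio 4544/10105, sense +
mesh 5 [77T→51T]: running ratio 349888/515355, sense −
ω_out/ω_in = -349888/515355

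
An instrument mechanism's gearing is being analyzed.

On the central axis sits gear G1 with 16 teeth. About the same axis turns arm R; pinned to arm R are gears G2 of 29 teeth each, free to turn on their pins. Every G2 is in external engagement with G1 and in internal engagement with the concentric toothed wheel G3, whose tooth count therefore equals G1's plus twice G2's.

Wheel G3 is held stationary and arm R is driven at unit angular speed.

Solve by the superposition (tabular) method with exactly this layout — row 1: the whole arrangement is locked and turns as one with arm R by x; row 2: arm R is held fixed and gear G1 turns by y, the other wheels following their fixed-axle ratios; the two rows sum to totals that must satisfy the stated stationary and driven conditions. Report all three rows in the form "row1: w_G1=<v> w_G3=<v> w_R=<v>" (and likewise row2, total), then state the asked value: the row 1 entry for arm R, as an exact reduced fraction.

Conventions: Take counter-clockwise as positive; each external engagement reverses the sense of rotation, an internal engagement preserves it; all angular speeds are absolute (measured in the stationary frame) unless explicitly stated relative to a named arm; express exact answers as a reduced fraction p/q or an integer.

recognized (axles ride arm R): planetary set, 16/29/74 teeth
row 1 — lock + rotate with arm: ω_sun = ω_ring = ω_arm = x
row 2: sun turns y, ring = −(16/74)·y, arm 0
boundary: total ω_ring = x − (16/74)·y = 0 and total ω_arm = x = 1  ⇒  y = 37/8, x = 1
row 2 ring = −(16/74)·37/8 = -1
totals (row 1 + row 2): sun 1 + 37/8 = 45/8, ring 1 + (-1) = 0, arm 1 + 0 = 1
asked cell (row1, arm) = 1

row1: w_G1=1 w_G3=1 w_R=1
row2: w_G1=37/8 w_G3=-1 w_R=0
total: w_G1=45/8 w_G3=0 w_R=1
asked value: 1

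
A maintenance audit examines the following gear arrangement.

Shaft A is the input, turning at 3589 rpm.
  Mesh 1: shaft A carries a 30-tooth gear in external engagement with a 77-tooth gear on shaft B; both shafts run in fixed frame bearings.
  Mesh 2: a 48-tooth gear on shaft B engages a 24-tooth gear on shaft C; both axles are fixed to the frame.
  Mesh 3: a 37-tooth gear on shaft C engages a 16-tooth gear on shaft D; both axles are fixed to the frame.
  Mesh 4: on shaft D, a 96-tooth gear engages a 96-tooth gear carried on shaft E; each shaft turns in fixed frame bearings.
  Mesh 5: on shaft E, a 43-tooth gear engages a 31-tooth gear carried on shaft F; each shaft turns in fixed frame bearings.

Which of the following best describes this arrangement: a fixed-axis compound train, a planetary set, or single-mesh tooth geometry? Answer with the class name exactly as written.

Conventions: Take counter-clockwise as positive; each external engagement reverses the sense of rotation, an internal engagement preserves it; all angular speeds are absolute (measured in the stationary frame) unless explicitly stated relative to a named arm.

class = fixed-axis compound train [5 meshes; 5 ratios multiply, 5 sense flips]
classification: fixed-axis compound train

fixed-axis compound train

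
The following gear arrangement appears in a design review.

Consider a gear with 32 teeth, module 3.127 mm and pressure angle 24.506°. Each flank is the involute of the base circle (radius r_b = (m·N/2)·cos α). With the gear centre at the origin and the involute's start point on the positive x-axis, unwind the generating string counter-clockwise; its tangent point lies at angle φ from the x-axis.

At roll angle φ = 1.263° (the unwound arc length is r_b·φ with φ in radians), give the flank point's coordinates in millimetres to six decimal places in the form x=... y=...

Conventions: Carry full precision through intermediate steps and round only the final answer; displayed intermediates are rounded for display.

single-mesh involute tooth geometry (32T wheel at module 3.127)
pitch radius r_p = m·N/2 = 3.127·32/2 = 50.032000
base radius r_b = r_p·cos α = 50.032000·cos 24.506° = 45.525009
roll angle φ = 1.263° = 0.02204351 rad
x = r_b·(cos φ + φ·sin φ) = 45.536069
y = r_b·(sin φ − φ·cos φ) = 0.000163

x=45.536069 y=0.000163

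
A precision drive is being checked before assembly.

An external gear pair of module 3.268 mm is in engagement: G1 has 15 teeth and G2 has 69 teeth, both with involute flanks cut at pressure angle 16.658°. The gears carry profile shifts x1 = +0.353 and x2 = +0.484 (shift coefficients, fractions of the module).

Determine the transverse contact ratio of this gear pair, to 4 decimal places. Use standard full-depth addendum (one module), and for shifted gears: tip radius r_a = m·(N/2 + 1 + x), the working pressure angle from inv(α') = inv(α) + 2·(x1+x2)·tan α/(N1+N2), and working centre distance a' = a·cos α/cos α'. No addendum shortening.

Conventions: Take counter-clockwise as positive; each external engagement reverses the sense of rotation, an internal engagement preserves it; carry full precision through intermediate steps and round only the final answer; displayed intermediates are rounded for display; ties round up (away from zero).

recognized (one external pair, fixed centres): single-mesh tooth geometry, m = 3.268, N1 = 15, N2 = 69
base radii: r_b1 = 23.481386, r_b2 = 108.014376
tip radii: r_a1 = 28.931604, r_a2 = 117.595712
inv(α') = inv(16.658°) + 2·(+0.353+0.484)·tan α/(15+69) = 0.01444153  ⇒  α' = 19.79760°
a' = a·cos α / cos α' = 137.2560·cos 16.658°/cos 19.79760° = 139.756046
action lengths: √(r_a1²−r_b1²) = 16.901545, √(r_a2²−r_b2²) = 46.493507
base pitch p_b = π·m·cos α = 9.835860
CR = (16.901545 + 46.493507 − 139.756046·sin 19.79760°)/9.835860 = 1.632790
contact ratio ≈ 1.6328

1.6328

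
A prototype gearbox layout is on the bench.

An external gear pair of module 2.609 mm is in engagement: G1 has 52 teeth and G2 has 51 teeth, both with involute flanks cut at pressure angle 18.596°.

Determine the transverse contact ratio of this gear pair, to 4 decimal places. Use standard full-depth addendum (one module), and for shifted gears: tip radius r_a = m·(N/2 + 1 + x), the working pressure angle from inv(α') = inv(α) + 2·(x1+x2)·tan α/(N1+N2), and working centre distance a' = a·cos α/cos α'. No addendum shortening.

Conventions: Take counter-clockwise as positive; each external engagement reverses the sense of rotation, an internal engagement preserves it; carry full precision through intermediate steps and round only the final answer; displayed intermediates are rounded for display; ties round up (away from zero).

1.8402

topology: single-mesh involute geometry — m = 2.609, 52T/51T pair
base radii: r_b1 = 64.292433, r_b2 = 63.056040
tip radii: r_a1 = 70.443000, r_a2 = 69.138500
no profile shift: α' = α, a' = a
action lengths: √(r_a1²−r_b1²) = 28.787139, √(r_a2²−r_b2²) = 28.356093
base pitch p_b = π·m·cos α = 7.768486
CR = (28.787139 + 28.356093 − 134.363500·sin 18.59600°)/7.768486 = 1.840208
contact ratio ≈ 1.8402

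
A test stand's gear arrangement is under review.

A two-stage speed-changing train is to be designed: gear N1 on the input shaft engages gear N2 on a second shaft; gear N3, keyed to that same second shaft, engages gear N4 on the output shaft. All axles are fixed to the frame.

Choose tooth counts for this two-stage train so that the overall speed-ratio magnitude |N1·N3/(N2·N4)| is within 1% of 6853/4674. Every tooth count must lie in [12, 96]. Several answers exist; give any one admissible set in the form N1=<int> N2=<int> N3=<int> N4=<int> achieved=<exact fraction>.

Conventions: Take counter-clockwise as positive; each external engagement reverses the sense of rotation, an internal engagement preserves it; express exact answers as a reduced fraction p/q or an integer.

N1=77 N2=57 N3=89 N4=82 achieved=6853/4674

design class (target 6853/4674): fixed-axis compound train
target = 6853/4674 in lowest terms: an exact hit needs N1·N3 = k·6853 and N2·N4 = k·4674 for one integer k, every count in [12, 96]; additionally prefer no 1:1 stage (N1 ≠ N2, N3 ≠ N4)
k = 1: N1·N3 = 6853 = 77·89, N2·N4 = 4674 = 57·82
achieved = 77·89/(57·82) = 6853/4674; |achieved − target| = 0 ≤ 6853/467400 ✓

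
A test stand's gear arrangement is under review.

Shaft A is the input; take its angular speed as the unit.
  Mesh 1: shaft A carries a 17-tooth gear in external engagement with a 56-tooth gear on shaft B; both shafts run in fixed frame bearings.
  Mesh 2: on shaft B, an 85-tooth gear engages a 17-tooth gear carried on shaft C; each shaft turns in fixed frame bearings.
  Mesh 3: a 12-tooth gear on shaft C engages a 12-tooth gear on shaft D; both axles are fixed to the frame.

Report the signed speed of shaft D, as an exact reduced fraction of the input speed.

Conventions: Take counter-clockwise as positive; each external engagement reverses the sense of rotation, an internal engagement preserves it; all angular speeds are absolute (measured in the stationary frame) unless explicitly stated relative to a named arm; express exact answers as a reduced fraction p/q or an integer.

-85/56

3-mesh fixed-axis compound train (all bearings frame-fixed)
mesh 1 [17T→56T]: |ω|/ω_in = 1×17/56 = 17/56, sense flips to −
mesh 2 [85T→17T]: |ω|/ω_in = (17/56)×85/17 = 85/56, sense flips to +
mesh 3 [12T→12T]: |ω|/ω_in = (85/56)×12/12 = 85/56, sense flips to −
signed output speed (× input speed) = -85/56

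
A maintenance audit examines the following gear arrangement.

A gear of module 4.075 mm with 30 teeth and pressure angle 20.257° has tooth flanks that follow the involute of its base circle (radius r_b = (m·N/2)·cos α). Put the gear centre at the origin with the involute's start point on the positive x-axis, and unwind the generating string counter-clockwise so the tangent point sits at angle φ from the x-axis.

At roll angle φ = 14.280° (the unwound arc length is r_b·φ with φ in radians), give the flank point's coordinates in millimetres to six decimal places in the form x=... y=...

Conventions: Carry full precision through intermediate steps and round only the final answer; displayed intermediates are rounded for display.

class = single-mesh tooth geometry [base-circle involute, m = 4.075, 30T]
pitch radius r_p = m·N/2 = 4.075·30/2 = 61.125000
base radius r_b = r_p·cos α = 61.125000·cos 20.257° = 57.344360
roll angle φ = 14.280° = 0.24923302 rad
x = r_b·(cos φ + φ·sin φ) = 59.097830
y = r_b·(sin φ − φ·cos φ) = 0.294094

x=59.097830 y=0.294094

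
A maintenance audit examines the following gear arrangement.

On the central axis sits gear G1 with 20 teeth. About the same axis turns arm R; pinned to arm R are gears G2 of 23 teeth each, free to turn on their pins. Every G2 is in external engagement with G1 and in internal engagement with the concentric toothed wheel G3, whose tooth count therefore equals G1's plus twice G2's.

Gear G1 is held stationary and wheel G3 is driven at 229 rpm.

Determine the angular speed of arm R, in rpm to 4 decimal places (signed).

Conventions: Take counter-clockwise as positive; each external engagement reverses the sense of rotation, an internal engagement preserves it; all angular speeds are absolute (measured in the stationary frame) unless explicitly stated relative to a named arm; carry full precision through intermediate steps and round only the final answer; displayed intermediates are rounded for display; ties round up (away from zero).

+175.7442 rpm

topology: planetary set — G1 20T / G2 23T / G3 66T, arm = carrier (Willis)
normalise by the input: solve with ω_ring = 1, then scale by 229 rpm
ring teeth: 20 + 2·23 = 66
20(ω_sun−ω_arm) = −66(ω_ring−ω_arm),  ω_sun = 0, ω_ring = 1
20(0−ω_arm) = −66(1−ω_arm)  ⇒  86·ω_arm = 66  ⇒  ω_arm = 33/43
scale: ω_arm = 33/43 × 229 rpm = +175.7442 rpm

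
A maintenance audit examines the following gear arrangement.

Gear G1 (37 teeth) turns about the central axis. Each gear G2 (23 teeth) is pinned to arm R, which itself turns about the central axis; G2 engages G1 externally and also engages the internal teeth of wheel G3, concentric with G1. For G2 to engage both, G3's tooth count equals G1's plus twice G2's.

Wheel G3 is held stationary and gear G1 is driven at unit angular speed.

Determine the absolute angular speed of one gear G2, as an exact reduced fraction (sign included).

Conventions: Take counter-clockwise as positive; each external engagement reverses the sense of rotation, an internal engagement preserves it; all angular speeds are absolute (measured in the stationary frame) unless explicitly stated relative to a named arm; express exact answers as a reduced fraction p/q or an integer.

planetary set (37T centre, 23T on arm, 83T internal) — Willis relation
ring teeth: 37 + 2·23 = 83
37(ω_sun−ω_arm) = −83(ω_ring−ω_arm),  ω_ring = 0, ω_sun = 1
37(1−ω_arm) = −83(0−ω_arm)  ⇒  120·ω_arm = 37  ⇒  ω_arm = 37/120
sun–planet mesh: 37·(1−37/120) = −23·(ω_p−ω_arm)  ⇒  ω_p−ω_arm = -3071/2760
ω_p = 37/120 − 3071/2760 = -37/46
exact speed ratio = -37/46

-37/46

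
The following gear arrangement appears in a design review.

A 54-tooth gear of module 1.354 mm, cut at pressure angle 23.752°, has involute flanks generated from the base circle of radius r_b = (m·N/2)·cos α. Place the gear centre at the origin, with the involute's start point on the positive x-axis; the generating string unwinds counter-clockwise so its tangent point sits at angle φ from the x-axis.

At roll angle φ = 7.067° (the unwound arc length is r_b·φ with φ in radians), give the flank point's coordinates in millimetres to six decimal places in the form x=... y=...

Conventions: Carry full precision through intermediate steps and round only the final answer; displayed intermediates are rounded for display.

recognized (one wheel, involute flank): single-mesh tooth geometry, m = 1.354, N = 54
pitch radius r_p = m·N/2 = 1.354·54/2 = 36.558000
base radius r_b = r_p·cos α = 36.558000·cos 23.752° = 33.461443
roll angle φ = 7.067° = 0.12334242 rad
x = r_b·(cos φ + φ·sin φ) = 33.715006
y = r_b·(sin φ − φ·cos φ) = 0.020898

x=33.715006 y=0.020898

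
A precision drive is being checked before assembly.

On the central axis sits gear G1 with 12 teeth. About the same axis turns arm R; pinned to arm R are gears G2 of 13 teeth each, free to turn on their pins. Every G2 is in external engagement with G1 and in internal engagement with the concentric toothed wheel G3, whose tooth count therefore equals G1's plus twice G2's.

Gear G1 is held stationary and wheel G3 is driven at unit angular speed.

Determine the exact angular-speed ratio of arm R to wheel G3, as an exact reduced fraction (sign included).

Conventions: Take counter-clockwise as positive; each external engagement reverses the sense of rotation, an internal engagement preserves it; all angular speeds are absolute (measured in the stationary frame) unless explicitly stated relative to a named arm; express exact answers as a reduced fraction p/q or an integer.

19/25

recognized (axles ride arm R): planetary set, 12/13/38 teeth
ring teeth: 12 + 2·13 = 38
12(ω_sun−ω_arm) = −38(ω_ring−ω_arm),  ω_sun = 0, ω_ring = 1
12(0−ω_arm) = −38(1−ω_arm)  ⇒  50·ω_arm = 38  ⇒  ω_arm = 19/25
ω_out/ω_in = 19/25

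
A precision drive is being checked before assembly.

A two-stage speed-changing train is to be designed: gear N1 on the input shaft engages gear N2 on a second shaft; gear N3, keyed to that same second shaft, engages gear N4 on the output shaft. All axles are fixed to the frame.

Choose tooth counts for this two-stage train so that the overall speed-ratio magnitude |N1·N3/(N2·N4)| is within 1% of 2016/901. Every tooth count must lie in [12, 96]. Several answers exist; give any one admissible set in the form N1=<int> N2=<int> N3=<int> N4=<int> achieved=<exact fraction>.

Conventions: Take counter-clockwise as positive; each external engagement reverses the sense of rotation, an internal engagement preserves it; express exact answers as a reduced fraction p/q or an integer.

topology: fixed-axis compound train — 2 stages, target 2016/901
target = 2016/901 in lowest terms: an exact hit needs N1·N3 = k·2016 and N2·N4 = k·901 for one integer k, every count in [12, 96]; additionally prefer no 1:1 stage (N1 ≠ N2, N3 ≠ N4)
k = 1: N1·N3 = 2016 = 21·96, N2·N4 = 901 = 17·53
achieved = 21·96/(17·53) = 2016/901; |achieved − target| = 0 ≤ 504/22525 ✓

N1=21 N2=17 N3=96 N4=53 achieved=2016/901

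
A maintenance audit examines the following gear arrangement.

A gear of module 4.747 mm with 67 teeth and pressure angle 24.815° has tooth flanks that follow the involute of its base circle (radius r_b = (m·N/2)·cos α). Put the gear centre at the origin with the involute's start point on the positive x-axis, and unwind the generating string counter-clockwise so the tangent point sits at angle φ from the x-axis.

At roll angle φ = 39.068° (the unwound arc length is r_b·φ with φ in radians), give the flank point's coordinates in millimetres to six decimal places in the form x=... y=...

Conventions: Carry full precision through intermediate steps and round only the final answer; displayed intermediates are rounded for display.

topology: single-mesh involute geometry — m = 4.747, N = 67
pitch radius r_p = m·N/2 = 4.747·67/2 = 159.024500
base radius r_b = r_p·cos α = 159.024500·cos 24.815° = 144.341392
roll angle φ = 39.068° = 0.68186523 rad
x = r_b·(cos φ + φ·sin φ) = 174.095756
y = r_b·(sin φ − φ·cos φ) = 14.555837

x=174.095756 y=14.555837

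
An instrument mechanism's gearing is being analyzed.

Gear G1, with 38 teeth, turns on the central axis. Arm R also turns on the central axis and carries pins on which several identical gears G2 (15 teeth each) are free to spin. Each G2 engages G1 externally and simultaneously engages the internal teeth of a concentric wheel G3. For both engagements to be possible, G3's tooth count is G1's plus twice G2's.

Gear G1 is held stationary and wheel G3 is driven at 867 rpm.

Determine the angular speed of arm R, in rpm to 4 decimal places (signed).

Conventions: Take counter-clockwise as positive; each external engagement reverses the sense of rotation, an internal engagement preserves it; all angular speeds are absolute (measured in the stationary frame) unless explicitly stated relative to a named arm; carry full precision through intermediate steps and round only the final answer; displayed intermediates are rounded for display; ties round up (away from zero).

+556.1887 rpm

recognized (axles ride arm R): planetary set, 38/15/68 teeth
normalise by the input: solve with ω_ring = 1, then scale by 867 rpm
ring teeth: 38 + 2·15 = 68
38(ω_sun−ω_arm) = −68(ω_ring−ω_arm),  ω_sun = 0, ω_ring = 1
38(0−ω_arm) = −68(1−ω_arm)  ⇒  106·ω_arm = 68  ⇒  ω_arm = 34/53
scale: ω_arm = 34/53 × 867 rpm = +556.1887 rpm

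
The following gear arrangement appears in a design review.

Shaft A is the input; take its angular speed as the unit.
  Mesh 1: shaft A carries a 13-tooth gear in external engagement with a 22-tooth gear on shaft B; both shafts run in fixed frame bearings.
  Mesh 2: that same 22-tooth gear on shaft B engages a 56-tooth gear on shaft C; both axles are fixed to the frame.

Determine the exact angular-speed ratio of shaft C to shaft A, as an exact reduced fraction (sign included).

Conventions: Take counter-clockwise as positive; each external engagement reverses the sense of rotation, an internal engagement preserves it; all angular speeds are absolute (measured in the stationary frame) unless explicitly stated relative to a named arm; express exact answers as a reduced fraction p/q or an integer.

class = fixed-axis compound train [2 meshes; 2 ratios multiply, 2 sense flips]
mesh 1 [13T→22T]: running ratio 13/22, sense −
mesh 2 [22T→56T]: running ratio 13/56, sense +
ω_out/ω_in = 13/56

13/56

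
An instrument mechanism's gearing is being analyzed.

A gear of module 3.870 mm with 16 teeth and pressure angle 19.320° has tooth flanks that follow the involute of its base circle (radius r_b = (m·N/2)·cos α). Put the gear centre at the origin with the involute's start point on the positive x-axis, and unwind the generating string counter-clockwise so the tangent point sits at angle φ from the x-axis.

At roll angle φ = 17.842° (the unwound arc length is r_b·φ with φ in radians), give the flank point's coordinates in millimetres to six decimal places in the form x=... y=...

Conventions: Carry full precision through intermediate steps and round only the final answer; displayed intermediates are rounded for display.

x=30.598923 y=0.291241

recognized (one wheel, involute flank): single-mesh tooth geometry, m = 3.870, N = 16
pitch radius r_p = m·N/2 = 3.870·16/2 = 30.960000
base radius r_b = r_p·cos α = 30.960000·cos 19.320° = 29.216504
roll angle φ = 17.842° = 0.31140165 rad
x = r_b·(cos φ + φ·sin φ) = 30.598923
y = r_b·(sin φ − φ·cos φ) = 0.291241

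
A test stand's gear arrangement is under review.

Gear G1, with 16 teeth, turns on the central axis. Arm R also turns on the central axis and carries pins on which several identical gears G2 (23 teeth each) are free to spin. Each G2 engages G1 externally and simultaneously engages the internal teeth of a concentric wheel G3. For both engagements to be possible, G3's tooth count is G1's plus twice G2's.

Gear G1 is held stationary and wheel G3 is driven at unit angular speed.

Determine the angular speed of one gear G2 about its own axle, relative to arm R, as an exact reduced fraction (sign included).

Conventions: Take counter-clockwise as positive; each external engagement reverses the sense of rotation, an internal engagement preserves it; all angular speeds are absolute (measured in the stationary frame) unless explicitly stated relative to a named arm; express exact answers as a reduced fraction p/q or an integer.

planetary set (16T centre, 23T on arm, 62T internal) — Willis relation
ring teeth: 16 + 2·23 = 62
16(ω_sun−ω_arm) = −62(ω_ring−ω_arm),  ω_sun = 0, ω_ring = 1
16(0−ω_arm) = −62(1−ω_arm)  ⇒  78·ω_arm = 62  ⇒  ω_arm = 31/39
sun–planet mesh: 16·(0−31/39) = −23·(ω_p−ω_arm)  ⇒  ω_p−ω_arm = 496/897
exact speed ratio = 496/897

496/897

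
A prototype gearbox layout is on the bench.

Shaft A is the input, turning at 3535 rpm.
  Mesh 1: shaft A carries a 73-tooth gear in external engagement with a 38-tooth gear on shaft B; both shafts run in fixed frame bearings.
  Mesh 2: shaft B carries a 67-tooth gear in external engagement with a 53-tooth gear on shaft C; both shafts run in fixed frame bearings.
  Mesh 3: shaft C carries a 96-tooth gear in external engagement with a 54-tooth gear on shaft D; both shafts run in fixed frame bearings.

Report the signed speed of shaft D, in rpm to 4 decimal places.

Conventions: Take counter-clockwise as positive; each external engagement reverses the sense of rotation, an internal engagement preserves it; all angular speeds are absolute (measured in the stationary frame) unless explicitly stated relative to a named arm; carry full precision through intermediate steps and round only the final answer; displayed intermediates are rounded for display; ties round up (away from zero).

3-mesh fixed-axis compound train (all bearings frame-fixed)
mesh 1 [73T→38T]: ω = 3535.0000×73/38 = 6790.9211 rpm, sense flips to −
mesh 2 [67T→53T]: ω = 6790.9211×67/53 = 8584.7493 rpm, sense flips to +
mesh 3 [96T→54T]: ω = 8584.7493×96/54 = 15261.7765 rpm, sense flips to −
signed output speed = -15261.7765 rpm

-15261.7765 rpm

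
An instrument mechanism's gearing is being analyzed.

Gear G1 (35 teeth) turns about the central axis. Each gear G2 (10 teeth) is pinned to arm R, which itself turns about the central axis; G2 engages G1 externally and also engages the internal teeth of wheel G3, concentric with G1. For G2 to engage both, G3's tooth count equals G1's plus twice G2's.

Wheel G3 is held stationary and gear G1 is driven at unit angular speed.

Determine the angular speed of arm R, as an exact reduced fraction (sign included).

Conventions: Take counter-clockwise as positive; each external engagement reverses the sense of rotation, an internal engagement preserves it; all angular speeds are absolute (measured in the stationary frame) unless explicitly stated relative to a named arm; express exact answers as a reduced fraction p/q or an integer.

topology: planetary set — G1 35T / G2 10T / G3 55T, arm = carrier (Willis)
ring teeth: 35 + 2·10 = 55
35(ω_sun−ω_arm) = −55(ω_ring−ω_arm),  ω_ring = 0, ω_sun = 1
35(1−ω_arm) = −55(0−ω_arm)  ⇒  90·ω_arm = 35  ⇒  ω_arm = 7/18
exact speed ratio = 7/18

7/18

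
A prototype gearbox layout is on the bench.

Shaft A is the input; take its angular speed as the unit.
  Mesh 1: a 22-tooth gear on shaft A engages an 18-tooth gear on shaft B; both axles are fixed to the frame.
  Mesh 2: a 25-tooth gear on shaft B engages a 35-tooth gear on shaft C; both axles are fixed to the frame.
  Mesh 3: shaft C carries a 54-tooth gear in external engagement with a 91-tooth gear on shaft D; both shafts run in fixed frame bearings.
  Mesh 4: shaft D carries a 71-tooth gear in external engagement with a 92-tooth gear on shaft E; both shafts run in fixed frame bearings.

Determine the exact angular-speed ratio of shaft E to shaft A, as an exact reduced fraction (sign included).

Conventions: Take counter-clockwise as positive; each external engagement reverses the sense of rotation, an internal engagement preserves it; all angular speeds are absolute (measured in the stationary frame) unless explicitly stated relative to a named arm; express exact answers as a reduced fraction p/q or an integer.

class = fixed-axis compound train [4 meshes; 4 ratios multiply, 4 sense flips]
mesh 1 [22T→18T]: running ratio 11/9, sense −
mesh 2 [25T→35T]: running ratio 55/63, sense +
mesh 3 [54T→91T]: running ratio 330/637, sense −
mesh 4 [71T→92T]: running ratio 11715/29302, sense +
ω_out/ω_in = 11715/29302

11715/29302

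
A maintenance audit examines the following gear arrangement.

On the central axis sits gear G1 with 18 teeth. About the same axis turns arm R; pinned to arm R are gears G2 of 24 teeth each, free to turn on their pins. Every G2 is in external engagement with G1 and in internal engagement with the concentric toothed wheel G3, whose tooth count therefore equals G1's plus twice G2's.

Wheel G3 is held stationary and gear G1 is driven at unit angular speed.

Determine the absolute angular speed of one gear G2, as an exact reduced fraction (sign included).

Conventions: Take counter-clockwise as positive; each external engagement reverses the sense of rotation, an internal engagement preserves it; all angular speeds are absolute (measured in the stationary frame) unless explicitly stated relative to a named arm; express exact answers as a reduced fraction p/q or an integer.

topology: planetary set — G1 18T / G2 24T / G3 66T, arm = carrier (Willis)
ring teeth: 18 + 2·24 = 66
18(ω_sun−ω_arm) = −66(ω_ring−ω_arm),  ω_ring = 0, ω_sun = 1
18(1−ω_arm) = −66(0−ω_arm)  ⇒  84·ω_arm = 18  ⇒  ω_arm = 3/14
sun–planet mesh: 18·(1−3/14) = −24·(ω_p−ω_arm)  ⇒  ω_p−ω_arm = -33/56
ω_p = 3/14 − 33/56 = -3/8
exact speed ratio = -3/8

-3/8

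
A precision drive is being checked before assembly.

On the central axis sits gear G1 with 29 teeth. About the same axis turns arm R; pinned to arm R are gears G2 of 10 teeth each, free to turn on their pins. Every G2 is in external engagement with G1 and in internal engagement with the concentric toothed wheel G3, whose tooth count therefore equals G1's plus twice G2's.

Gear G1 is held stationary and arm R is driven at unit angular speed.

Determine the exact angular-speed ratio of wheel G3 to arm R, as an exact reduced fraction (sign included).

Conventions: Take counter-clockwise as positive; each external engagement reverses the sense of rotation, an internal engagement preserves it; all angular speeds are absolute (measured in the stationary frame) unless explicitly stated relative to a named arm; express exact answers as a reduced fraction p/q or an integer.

78/49

topology: planetary set — G1 29T / G2 10T / G3 49T, arm = carrier (Willis)
ring teeth: 29 + 2·10 = 49
29(ω_sun−ω_arm) = −49(ω_ring−ω_arm),  ω_sun = 0, ω_arm = 1
ω_ring = 1 − (29/49)(0−1) = 78/49
ω_out/ω_in = 78/49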